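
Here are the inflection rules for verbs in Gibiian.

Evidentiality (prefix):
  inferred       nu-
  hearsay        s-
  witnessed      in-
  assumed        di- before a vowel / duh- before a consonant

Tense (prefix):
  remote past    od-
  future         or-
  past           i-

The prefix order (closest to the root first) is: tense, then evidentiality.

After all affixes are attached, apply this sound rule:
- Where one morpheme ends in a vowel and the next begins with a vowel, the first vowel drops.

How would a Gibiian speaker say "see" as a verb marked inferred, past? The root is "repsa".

Attach tense past i- → irepsa.
Attach evidentiality inferred nu- → nuirepsa.
Apply vowel deletion: nuirepsa → nirepsa.

nirepsa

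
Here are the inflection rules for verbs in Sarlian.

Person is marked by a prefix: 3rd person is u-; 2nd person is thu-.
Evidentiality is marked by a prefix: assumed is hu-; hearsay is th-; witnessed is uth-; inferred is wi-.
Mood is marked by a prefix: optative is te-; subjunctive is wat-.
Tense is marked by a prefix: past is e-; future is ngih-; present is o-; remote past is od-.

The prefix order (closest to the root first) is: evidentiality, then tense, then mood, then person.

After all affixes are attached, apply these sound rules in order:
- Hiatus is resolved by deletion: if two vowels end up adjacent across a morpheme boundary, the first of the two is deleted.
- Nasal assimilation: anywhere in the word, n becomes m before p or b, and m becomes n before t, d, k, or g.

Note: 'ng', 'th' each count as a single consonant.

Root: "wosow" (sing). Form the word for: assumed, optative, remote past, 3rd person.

Attach evidentiality assumed hu- → huwosow.
Attach tense remote past od- → odhuwosow.
Attach mood optative te- → teodhuwosow.
Attach person 3rd person u- → uteodhuwosow.
Apply vowel deletion: uteodhuwosow → utodhuwosow.
Nasal assimilation: no change.

utodhuwosow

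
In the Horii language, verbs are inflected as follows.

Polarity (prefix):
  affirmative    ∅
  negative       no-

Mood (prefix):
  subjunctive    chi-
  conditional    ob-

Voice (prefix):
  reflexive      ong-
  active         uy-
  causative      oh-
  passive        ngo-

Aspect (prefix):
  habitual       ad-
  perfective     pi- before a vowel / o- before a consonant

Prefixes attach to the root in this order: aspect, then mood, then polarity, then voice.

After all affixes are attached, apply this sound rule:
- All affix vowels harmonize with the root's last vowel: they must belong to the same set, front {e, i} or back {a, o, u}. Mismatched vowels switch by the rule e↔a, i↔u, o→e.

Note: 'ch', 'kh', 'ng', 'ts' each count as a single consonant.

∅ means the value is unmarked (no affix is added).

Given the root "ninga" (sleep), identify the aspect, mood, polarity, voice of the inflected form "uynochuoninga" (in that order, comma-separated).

perfective, subjunctive, negative, active

Segment: uy-no-chi-o-ninga.
aspect: pi/o- → perfective.
mood: chi- → subjunctive.
polarity: no- → negative.
voice: uy- → active.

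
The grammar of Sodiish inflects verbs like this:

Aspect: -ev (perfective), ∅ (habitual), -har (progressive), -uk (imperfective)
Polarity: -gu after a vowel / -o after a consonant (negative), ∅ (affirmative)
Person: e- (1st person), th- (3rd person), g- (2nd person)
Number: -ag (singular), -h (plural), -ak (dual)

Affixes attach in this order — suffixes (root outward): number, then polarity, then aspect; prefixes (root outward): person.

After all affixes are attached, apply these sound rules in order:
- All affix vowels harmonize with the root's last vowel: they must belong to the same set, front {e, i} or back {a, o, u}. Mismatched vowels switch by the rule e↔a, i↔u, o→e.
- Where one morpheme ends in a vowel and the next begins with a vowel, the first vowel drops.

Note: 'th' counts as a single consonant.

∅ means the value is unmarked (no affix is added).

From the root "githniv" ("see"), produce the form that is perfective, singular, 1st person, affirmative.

egithnivegev

Attach person 1st person e- → egithniv.
Attach number singular -ag → egithnivag.
polarity = affirmative: zero marking, form stays egithnivag.
Attach aspect perfective -ev → egithnivagev.
Apply vowel harmony: egithnivagev → egithnivegev.
Vowel deletion: no change.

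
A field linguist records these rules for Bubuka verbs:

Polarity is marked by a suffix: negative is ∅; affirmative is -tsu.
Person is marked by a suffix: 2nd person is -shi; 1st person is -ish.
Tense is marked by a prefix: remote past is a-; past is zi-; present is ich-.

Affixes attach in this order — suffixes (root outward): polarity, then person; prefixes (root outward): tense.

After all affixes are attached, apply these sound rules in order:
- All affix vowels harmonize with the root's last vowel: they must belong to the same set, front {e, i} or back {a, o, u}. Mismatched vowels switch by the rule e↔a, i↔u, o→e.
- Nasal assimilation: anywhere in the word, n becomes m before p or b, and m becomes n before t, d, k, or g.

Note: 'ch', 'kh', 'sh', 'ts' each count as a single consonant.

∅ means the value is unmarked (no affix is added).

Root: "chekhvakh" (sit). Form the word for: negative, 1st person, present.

polarity = negative: zero marking, form stays chekhvakh.
Attach tense present ich- → ichchekhvakh.
Attach person 1st person -ish → ichchekhvakhish.
Apply vowel harmony: ichchekhvakhish → uchchekhvakhush.
Nasal assimilation: no change.

uchchekhvakhush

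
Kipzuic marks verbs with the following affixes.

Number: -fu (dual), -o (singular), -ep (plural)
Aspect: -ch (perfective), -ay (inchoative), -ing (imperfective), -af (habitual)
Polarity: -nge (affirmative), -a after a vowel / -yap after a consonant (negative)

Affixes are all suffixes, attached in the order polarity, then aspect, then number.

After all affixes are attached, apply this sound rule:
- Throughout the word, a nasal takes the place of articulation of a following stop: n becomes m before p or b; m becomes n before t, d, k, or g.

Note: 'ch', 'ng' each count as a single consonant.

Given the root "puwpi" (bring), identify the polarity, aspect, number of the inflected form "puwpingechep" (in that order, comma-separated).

Segment: puwpi-nge-ch-ep.
polarity: -nge → affirmative.
aspect: -ch → perfective.
number: -ep → plural.

affirmative, perfective, plural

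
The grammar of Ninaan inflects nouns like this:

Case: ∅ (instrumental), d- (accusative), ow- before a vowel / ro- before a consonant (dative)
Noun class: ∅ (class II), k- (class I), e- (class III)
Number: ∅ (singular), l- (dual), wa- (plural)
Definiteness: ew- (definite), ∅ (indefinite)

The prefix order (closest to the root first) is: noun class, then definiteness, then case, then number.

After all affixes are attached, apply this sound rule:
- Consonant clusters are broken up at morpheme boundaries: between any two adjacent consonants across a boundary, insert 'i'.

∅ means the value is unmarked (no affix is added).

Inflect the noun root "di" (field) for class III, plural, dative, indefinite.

waowedi

Attach noun class class III e- → edi.
definiteness = indefinite: zero marking, form stays edi.
Attach case dative ow- (before vowel 'e') → owedi.
Attach number plural wa- → waowedi.
Epenthesis: no change.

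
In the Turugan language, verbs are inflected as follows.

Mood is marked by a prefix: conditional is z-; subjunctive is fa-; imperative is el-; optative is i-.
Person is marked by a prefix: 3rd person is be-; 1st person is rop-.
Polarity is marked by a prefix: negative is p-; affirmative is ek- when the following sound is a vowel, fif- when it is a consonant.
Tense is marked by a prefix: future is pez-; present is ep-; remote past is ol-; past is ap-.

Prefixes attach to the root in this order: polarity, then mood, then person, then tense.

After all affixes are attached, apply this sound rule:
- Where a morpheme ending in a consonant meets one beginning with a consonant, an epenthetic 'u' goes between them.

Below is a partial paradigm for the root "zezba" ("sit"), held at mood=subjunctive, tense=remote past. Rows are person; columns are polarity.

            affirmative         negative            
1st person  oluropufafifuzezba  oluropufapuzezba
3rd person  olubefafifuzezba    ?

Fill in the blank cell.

olubefapuzezba

Attach polarity negative p- → pzezba.
Attach mood subjunctive fa- → fapzezba.
Attach person 3rd person be- → befapzezba.
Attach tense remote past ol- → olbefapzezba.
Apply epenthesis: olbefapzezba → olubefapuzezba.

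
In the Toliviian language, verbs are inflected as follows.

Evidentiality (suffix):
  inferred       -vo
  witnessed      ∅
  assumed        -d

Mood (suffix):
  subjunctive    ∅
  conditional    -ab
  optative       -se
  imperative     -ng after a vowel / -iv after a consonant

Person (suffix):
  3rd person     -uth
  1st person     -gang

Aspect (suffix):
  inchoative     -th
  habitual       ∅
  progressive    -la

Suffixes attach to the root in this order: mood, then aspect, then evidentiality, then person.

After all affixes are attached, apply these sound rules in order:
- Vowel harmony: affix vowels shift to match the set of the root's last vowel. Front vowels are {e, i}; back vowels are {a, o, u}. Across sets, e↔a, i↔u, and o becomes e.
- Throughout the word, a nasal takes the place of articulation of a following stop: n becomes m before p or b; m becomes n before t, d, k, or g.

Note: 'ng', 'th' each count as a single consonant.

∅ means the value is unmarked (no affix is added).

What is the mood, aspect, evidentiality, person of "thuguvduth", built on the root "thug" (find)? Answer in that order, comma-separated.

Segment: thug-iv-d-uth.
mood: -ng/iv → imperative.
aspect: ∅ → habitual.
evidentiality: -d → assumed.
person: -uth → 3rd person.

imperative, habitual, assumed, 3rd person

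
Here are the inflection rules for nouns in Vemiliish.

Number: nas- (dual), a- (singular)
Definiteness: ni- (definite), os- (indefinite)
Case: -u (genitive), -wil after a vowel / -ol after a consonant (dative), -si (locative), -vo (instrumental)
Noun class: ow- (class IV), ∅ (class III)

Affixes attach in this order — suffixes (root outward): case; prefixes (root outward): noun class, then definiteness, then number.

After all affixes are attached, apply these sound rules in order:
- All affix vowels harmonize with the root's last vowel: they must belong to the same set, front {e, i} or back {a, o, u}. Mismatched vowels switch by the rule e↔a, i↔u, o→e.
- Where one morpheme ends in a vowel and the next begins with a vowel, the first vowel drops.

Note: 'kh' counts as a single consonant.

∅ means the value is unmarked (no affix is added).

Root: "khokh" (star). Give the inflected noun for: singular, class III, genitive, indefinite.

oskhokhu

noun class = class III: zero marking, form stays khokh.
Attach definiteness indefinite os- → oskhokh.
Attach number singular a- → aoskhokh.
Attach case genitive -u → aoskhokhu.
Vowel harmony: no change.
Apply vowel deletion: aoskhokhu → oskhokhu.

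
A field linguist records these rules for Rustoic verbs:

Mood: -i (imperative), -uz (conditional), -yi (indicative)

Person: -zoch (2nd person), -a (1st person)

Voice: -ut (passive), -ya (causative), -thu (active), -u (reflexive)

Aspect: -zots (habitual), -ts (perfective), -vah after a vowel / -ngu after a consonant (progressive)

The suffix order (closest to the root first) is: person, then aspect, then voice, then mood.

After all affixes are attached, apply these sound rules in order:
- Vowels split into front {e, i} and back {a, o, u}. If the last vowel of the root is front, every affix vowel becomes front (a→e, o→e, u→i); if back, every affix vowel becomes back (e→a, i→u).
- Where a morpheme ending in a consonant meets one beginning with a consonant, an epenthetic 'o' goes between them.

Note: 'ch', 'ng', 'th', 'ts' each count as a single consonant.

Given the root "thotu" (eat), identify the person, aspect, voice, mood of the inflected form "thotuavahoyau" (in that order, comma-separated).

1st person, progressive, causative, imperative

Segment: thotu-a-vah-ya-i.
person: -a → 1st person.
aspect: -vah/ngu → progressive.
voice: -ya → causative.
mood: -i → imperative.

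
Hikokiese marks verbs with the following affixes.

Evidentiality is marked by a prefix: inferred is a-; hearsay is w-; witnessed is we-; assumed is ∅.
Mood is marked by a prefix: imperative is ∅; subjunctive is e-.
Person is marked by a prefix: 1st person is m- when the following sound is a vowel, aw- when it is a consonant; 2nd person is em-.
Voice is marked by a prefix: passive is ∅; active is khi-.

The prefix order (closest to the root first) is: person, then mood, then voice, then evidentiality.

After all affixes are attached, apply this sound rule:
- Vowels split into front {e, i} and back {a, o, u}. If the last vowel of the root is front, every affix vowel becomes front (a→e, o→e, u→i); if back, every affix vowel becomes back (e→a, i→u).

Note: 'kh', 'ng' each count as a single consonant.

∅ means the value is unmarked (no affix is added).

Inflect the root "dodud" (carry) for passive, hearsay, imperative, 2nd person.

Attach person 2nd person em- → emdodud.
mood = imperative: zero marking, form stays emdodud.
voice = passive: zero marking, form stays emdodud.
Attach evidentiality hearsay w- → wemdodud.
Apply vowel harmony: wemdodud → wamdodud.

wamdodud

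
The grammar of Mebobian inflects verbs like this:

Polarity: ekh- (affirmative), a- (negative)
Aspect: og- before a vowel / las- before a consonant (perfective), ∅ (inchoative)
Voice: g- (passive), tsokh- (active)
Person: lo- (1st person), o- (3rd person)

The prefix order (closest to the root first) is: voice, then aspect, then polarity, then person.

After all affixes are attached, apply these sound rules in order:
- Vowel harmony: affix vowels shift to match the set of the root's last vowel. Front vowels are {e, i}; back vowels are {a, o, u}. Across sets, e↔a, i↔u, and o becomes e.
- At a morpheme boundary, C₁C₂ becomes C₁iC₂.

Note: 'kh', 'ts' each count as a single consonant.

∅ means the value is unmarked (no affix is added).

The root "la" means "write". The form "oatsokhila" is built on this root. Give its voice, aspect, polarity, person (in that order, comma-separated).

active, inchoative, negative, 3rd person

Segment: o-a-tsokh-la.
voice: tsokh- → active.
aspect: ∅ → inchoative.
polarity: a- → negative.
person: o- → 3rd person.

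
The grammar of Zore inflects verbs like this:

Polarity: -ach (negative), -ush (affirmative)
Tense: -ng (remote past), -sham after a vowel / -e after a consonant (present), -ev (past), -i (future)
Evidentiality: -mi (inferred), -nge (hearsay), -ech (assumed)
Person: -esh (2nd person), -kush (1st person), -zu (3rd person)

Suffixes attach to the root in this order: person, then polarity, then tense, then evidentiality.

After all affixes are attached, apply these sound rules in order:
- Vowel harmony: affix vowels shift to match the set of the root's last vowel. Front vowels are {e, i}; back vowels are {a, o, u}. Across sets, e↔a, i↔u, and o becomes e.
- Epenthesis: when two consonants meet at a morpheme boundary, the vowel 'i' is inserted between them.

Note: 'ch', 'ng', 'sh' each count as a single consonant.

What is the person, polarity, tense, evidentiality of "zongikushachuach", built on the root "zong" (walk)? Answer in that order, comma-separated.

1st person, negative, future, assumed

Segment: zong-kush-ach-i-ech.
person: -kush → 1st person.
polarity: -ach → negative.
tense: -i → future.
evidentiality: -ech → assumed.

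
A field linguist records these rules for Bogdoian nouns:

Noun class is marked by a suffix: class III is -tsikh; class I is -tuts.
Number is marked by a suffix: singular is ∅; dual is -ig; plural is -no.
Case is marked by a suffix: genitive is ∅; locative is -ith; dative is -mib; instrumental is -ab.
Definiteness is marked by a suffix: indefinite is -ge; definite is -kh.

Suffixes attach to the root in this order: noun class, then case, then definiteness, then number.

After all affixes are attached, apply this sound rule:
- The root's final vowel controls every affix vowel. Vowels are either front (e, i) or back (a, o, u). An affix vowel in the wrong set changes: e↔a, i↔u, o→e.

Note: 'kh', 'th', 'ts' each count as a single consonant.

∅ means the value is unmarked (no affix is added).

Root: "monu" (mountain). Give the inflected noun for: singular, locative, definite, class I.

monututsuthkh

Attach noun class class I -tuts → monututs.
Attach case locative -ith → monututsith.
Attach definiteness definite -kh → monututsithkh.
number = singular: zero marking, form stays monututsithkh.
Apply vowel harmony: monututsithkh → monututsuthkh.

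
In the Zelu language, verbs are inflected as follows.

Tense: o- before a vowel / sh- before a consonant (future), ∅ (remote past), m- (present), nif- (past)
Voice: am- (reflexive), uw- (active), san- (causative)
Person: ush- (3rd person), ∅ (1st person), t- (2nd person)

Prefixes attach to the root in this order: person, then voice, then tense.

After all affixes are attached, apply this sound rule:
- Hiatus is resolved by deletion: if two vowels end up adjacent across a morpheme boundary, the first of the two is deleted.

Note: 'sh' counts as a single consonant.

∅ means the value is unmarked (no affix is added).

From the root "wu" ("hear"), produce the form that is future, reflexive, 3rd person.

Attach person 3rd person ush- → ushwu.
Attach voice reflexive am- → amushwu.
Attach tense future o- (before vowel 'a') → oamushwu.
Apply vowel deletion: oamushwu → amushwu.

amushwu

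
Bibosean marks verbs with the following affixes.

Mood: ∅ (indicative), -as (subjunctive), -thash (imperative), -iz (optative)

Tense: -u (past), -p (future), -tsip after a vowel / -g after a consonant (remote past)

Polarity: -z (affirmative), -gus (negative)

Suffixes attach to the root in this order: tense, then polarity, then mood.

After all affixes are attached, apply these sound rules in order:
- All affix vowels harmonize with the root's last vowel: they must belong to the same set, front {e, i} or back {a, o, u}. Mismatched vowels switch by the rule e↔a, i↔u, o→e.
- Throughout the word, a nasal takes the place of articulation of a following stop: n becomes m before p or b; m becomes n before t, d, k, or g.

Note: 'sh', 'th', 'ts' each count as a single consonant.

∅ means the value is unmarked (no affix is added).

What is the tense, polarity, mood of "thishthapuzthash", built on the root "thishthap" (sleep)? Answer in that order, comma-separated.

past, affirmative, imperative

Segment: thishthap-u-z-thash.
tense: -u → past.
polarity: -z → affirmative.
mood: -thash → imperative.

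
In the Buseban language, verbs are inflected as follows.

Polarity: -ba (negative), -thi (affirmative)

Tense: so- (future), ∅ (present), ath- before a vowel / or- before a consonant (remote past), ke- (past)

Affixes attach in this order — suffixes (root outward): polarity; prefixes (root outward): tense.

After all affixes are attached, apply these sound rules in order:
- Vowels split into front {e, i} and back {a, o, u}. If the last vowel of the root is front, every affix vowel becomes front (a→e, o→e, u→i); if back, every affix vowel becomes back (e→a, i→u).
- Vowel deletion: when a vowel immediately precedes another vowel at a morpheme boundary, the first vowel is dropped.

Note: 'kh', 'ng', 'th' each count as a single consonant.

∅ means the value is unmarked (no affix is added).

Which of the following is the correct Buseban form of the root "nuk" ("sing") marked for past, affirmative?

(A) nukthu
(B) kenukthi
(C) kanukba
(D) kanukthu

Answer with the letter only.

D

Attach polarity affirmative -thi → nukthi.
Attach tense past ke- → kenukthi.
Apply vowel harmony: kenukthi → kanukthu.
Vowel deletion: no change.
So the correct form is kanukthu, option (D).
(A) nukthu is wrong: it uses present instead of past for tense.
(C) kanukba is wrong: it uses negative instead of affirmative for polarity.
(B) kenukthi is wrong: it fails to apply the sound rule(s).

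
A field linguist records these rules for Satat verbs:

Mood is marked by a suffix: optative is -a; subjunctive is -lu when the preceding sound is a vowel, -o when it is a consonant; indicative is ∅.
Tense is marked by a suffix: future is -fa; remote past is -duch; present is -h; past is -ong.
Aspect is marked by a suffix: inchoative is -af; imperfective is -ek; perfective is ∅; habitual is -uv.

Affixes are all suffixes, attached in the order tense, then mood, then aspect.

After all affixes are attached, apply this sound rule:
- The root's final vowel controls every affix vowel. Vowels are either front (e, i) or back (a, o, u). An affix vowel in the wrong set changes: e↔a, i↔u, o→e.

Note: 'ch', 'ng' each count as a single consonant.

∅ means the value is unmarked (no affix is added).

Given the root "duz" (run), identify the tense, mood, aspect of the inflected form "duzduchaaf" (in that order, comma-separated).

remote past, optative, inchoative

Segment: duz-duch-a-af.
tense: -duch → remote past.
mood: -a → optative.
aspect: -af → inchoative.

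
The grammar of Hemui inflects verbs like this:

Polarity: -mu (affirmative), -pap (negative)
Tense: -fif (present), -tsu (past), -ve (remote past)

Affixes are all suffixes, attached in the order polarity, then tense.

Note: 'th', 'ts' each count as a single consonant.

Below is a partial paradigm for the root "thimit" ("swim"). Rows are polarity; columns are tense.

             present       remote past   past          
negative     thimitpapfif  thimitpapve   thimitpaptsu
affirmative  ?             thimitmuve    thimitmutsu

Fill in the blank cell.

thimitmufif

Attach polarity affirmative -mu → thimitmu.
Attach tense present -fif → thimitmufif.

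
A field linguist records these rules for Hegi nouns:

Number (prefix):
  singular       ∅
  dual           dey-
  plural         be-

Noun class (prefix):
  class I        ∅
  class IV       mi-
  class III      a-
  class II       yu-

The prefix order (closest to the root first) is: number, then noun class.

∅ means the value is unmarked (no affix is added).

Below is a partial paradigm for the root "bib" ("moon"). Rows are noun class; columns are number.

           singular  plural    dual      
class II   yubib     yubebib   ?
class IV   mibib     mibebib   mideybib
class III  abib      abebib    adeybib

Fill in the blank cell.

Attach number dual dey- → deybib.
Attach noun class class II yu- → yudeybib.

yudeybib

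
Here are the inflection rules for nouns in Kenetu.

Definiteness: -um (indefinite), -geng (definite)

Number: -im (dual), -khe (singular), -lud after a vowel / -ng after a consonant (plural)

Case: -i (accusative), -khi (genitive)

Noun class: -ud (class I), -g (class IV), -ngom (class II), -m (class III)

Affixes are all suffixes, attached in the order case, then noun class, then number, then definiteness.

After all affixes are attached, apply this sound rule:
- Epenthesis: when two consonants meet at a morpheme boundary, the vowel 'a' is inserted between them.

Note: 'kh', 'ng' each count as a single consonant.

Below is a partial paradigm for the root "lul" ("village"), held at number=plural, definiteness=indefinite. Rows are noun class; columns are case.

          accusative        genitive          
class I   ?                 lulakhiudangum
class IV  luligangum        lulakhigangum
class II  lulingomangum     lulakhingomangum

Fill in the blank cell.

luliudangum

Attach case accusative -i → luli.
Attach noun class class I -ud → luliud.
Attach number plural -ng (after consonant 'd') → luliudng.
Attach definiteness indefinite -um → luliudngum.
Apply epenthesis: luliudngum → luliudangum.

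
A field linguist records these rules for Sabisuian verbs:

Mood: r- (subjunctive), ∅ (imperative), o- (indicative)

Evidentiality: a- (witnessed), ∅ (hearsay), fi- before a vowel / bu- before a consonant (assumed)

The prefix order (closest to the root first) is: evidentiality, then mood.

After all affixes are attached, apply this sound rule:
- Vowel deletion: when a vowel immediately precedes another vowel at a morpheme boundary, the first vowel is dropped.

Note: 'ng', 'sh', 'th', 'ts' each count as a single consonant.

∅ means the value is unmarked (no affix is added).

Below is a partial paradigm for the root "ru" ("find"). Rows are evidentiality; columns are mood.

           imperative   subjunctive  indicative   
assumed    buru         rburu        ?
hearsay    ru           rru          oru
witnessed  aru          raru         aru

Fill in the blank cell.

oburu

Attach evidentiality assumed bu- (before consonant 'r') → buru.
Attach mood indicative o- → oburu.
Vowel deletion: no change.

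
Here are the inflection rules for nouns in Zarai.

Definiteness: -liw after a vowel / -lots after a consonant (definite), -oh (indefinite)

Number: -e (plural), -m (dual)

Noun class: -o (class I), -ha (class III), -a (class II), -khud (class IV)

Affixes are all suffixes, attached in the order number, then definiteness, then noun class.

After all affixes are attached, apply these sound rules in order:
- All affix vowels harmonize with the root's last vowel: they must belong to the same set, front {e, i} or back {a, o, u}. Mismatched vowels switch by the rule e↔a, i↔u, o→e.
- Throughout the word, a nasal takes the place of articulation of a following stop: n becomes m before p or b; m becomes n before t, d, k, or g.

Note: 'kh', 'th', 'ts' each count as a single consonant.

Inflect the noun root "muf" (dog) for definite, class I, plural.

Attach number plural -e → mufe.
Attach definiteness definite -liw (after vowel 'e') → mufeliw.
Attach noun class class I -o → mufeliwo.
Apply vowel harmony: mufeliwo → mufaluwo.
Nasal assimilation: no change.

mufaluwo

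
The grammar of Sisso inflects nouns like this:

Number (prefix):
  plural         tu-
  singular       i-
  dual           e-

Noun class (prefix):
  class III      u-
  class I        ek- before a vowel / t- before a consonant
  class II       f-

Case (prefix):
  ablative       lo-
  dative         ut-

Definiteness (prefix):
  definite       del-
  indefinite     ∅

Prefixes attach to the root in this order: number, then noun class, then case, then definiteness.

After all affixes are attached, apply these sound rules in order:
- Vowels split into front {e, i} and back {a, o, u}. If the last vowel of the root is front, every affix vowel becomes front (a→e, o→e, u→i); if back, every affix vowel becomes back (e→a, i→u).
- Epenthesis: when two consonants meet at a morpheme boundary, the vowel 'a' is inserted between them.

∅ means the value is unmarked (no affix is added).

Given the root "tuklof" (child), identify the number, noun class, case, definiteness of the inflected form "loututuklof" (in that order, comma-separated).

Segment: lo-u-tu-tuklof.
number: tu- → plural.
noun class: u- → class III.
case: lo- → ablative.
definiteness: ∅ → indefinite.

plural, class III, ablative, indefinite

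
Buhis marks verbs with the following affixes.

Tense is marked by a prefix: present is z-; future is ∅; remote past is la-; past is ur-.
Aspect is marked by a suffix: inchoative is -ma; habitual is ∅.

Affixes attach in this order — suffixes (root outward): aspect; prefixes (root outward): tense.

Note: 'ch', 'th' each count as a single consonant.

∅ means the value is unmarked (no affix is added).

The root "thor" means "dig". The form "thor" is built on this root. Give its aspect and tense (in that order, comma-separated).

Segment: thor.
aspect: ∅ → habitual.
tense: ∅ → future.

habitual, future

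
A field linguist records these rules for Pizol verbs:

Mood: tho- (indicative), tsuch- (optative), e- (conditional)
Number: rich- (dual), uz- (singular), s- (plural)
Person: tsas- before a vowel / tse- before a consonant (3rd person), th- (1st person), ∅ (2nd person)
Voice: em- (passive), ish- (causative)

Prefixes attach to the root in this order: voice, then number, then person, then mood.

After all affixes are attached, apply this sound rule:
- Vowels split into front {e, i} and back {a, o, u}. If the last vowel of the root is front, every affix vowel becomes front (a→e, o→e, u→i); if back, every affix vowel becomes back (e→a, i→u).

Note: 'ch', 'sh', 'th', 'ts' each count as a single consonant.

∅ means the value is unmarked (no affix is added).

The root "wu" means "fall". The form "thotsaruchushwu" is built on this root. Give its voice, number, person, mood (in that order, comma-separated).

Segment: tho-tse-rich-ish-wu.
voice: ish- → causative.
number: rich- → dual.
person: tsas/tse- → 3rd person.
mood: tho- → indicative.

causative, dual, 3rd person, indicative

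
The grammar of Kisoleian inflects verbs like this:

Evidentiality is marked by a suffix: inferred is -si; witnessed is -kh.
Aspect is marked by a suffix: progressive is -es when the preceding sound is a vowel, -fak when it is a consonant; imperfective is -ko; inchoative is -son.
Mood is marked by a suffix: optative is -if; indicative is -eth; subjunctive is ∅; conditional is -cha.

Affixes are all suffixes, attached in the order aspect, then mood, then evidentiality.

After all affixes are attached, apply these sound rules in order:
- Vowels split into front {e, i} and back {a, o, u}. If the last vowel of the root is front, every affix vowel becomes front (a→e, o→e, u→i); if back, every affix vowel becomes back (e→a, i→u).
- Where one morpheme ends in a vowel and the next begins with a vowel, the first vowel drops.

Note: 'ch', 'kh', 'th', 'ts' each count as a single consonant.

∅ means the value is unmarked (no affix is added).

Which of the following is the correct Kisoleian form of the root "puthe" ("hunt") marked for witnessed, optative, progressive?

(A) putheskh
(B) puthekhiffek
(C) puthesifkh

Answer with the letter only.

C

Attach aspect progressive -es (after vowel 'e') → puthees.
Attach mood optative -if → putheesif.
Attach evidentiality witnessed -kh → putheesifkh.
Vowel harmony: no change.
Apply vowel deletion: putheesifkh → puthesifkh.
So the correct form is puthesifkh, option (C).
(B) puthekhiffek is wrong: it has the affixes in the wrong order.
(A) putheskh is wrong: it uses subjunctive instead of optative for mood.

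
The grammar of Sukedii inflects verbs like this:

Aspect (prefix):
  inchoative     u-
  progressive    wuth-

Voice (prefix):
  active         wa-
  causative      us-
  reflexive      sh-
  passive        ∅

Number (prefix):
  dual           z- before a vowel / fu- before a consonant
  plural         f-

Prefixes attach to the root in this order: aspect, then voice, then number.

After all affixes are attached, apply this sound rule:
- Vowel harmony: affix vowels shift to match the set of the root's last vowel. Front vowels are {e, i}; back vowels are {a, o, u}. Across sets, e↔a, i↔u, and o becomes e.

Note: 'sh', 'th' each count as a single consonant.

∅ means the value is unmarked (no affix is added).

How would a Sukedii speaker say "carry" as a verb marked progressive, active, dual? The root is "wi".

fiwewithwi

Attach aspect progressive wuth- → wuthwi.
Attach voice active wa- → wawuthwi.
Attach number dual fu- (before consonant 'w') → fuwawuthwi.
Apply vowel harmony: fuwawuthwi → fiwewithwi.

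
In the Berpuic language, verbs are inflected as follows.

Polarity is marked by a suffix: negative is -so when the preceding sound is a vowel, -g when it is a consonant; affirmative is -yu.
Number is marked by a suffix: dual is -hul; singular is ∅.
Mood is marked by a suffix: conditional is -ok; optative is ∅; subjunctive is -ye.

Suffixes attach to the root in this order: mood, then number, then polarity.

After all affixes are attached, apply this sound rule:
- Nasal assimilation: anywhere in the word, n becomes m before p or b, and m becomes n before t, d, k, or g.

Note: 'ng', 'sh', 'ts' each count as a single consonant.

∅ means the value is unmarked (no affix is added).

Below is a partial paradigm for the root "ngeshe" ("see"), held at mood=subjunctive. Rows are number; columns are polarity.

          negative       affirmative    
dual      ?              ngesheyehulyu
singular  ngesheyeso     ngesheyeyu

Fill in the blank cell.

Attach mood subjunctive -ye → ngesheye.
Attach number dual -hul → ngesheyehul.
Attach polarity negative -g (after consonant 'l') → ngesheyehulg.
Nasal assimilation: no change.

ngesheyehulg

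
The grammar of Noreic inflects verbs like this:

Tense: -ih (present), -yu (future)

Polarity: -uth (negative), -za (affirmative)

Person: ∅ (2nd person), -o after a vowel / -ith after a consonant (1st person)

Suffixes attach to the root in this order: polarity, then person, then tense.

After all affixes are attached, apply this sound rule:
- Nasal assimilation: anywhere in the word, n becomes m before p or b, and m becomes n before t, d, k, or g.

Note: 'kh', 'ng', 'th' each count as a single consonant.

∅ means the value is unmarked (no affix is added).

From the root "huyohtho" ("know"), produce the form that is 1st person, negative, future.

huyohthouthithyu

Attach polarity negative -uth → huyohthouth.
Attach person 1st person -ith (after consonant 'th') → huyohthouthith.
Attach tense future -yu → huyohthouthithyu.
Nasal assimilation: no change.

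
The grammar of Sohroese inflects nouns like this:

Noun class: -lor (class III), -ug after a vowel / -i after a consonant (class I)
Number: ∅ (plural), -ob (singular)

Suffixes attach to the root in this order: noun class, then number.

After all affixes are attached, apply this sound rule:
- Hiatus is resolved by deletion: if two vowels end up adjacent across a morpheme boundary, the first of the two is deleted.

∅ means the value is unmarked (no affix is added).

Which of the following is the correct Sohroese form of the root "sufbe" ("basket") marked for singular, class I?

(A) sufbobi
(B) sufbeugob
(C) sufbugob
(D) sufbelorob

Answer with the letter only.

C

Attach noun class class I -ug (after vowel 'e') → sufbeug.
Attach number singular -ob → sufbeugob.
Apply vowel deletion: sufbeugob → sufbugob.
So the correct form is sufbugob, option (C).
(B) sufbeugob is wrong: it fails to apply the sound rule(s).
(D) sufbelorob is wrong: it uses class III instead of class I for noun class.
(A) sufbobi is wrong: it has the affixes in the wrong order.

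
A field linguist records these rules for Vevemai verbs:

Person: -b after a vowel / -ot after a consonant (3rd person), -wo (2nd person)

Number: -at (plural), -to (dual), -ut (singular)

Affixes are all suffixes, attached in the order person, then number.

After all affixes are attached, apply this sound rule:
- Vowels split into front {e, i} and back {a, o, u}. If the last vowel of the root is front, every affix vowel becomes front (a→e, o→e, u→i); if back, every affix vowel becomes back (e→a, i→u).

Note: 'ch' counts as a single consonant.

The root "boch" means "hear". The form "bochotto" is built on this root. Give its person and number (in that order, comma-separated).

Segment: boch-ot-to.
person: -b/ot → 3rd person.
number: -to → dual.

3rd person, dual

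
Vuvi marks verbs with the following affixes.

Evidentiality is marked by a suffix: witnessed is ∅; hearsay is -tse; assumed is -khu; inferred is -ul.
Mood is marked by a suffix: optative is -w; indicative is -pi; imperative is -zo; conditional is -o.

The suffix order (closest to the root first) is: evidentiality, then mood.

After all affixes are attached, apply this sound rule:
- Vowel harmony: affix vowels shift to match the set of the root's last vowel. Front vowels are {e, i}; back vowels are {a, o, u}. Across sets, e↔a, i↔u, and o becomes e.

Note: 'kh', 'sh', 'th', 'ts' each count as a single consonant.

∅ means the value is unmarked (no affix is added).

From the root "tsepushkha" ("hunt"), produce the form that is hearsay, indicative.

Attach evidentiality hearsay -tse → tsepushkhatse.
Attach mood indicative -pi → tsepushkhatsepi.
Apply vowel harmony: tsepushkhatsepi → tsepushkhatsapu.

tsepushkhatsapu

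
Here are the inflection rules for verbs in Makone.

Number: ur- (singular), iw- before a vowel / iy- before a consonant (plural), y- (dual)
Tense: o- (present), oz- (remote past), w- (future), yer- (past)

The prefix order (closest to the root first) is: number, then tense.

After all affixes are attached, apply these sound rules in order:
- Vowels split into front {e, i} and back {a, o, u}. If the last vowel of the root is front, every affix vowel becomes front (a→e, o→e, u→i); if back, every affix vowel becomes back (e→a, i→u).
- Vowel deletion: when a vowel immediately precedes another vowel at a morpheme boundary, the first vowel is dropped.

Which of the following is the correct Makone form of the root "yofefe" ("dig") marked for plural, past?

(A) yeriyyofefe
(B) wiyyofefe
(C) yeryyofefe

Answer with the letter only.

Attach number plural iy- (before consonant 'y') → iyyofefe.
Attach tense past yer- → yeriyyofefe.
Vowel harmony: no change.
Vowel deletion: no change.
So the correct form is yeriyyofefe, option (A).
(C) yeryyofefe is wrong: it uses dual instead of plural for number.
(B) wiyyofefe is wrong: it uses future instead of past for tense.

A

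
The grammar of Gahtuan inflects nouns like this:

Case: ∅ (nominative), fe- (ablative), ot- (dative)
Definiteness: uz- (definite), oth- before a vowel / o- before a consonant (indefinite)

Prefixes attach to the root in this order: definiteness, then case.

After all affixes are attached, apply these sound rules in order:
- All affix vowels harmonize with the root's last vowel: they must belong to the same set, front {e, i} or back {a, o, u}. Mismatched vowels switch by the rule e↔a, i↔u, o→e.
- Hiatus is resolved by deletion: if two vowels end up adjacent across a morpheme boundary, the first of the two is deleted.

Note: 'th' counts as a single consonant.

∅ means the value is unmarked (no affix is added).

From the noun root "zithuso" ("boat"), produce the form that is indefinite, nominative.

ozithuso

Attach definiteness indefinite o- (before consonant 'z') → ozithuso.
case = nominative: zero marking, form stays ozithuso.
Vowel harmony: no change.
Vowel deletion: no change.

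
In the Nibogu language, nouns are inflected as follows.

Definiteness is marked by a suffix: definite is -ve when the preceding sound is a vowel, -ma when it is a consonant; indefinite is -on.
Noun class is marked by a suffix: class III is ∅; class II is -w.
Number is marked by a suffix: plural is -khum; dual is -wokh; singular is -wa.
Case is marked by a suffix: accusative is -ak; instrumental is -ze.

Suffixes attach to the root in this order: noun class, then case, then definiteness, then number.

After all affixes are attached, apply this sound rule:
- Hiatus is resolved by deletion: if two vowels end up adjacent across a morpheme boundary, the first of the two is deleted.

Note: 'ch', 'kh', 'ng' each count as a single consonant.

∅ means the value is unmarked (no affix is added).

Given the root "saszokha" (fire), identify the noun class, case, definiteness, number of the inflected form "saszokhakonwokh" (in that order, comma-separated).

Segment: saszokha-ak-on-wokh.
noun class: ∅ → class III.
case: -ak → accusative.
definiteness: -on → indefinite.
number: -wokh → dual.

class III, accusative, indefinite, dual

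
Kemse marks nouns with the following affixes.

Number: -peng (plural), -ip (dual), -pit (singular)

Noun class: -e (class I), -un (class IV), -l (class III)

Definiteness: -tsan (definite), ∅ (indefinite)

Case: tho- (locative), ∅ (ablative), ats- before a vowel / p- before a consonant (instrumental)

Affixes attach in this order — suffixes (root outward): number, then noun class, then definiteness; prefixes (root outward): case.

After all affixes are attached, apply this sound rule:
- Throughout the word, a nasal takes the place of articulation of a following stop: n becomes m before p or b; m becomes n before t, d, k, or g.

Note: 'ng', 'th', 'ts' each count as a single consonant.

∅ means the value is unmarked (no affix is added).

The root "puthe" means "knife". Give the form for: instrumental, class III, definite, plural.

pputhepengltsan

Attach case instrumental p- (before consonant 'p') → pputhe.
Attach number plural -peng → pputhepeng.
Attach noun class class III -l → pputhepengl.
Attach definiteness definite -tsan → pputhepengltsan.
Nasal assimilation: no change.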